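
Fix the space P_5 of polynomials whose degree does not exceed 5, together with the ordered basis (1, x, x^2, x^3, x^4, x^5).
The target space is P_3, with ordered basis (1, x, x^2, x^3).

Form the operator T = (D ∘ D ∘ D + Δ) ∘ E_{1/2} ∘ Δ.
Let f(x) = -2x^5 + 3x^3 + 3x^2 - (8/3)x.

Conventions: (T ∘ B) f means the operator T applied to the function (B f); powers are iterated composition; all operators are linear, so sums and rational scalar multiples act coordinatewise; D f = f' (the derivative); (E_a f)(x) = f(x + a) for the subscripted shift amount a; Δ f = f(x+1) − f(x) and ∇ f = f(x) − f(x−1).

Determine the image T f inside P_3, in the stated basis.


Δ f = -10x^4 - 20x^3 - 11x^2 + 5x + 4/3
E_{1/2} Δ f = -10x^4 - 40x^3 - 56x^2 - 26x - 49/24
D (E_{1/2} ∘ Δ) f = -40x^3 - 120x^2 - 112x - 26
D D (E_{1/2} ∘ Δ) f = -120x^2 - 240x - 112
D D D (E_{1/2} ∘ Δ) f = -240x - 240
Δ (E_{1/2} ∘ Δ) f = -40x^3 - 180x^2 - 272x - 132
(D ∘ D ∘ D + Δ) (E_{1/2} ∘ Δ) f = -40x^3 - 180x^2 - 512x - 372

the image equals g(x) = -40x^3 - 180x^2 - 512x - 372


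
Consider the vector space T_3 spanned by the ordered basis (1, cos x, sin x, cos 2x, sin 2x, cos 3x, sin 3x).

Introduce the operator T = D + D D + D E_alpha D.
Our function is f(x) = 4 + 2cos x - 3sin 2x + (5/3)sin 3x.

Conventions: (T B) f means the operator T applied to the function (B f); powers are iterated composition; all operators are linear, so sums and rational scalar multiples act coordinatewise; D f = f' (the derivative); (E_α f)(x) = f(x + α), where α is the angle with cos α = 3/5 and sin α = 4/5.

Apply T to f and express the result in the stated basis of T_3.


D f = -2sin x - 6cos 2x + 5cos 3x
D f = -2sin x - 6cos 2x + 5cos 3x
D D f = -2cos x + 12sin 2x - 15sin 3x
D f = -2sin x - 6cos 2x + 5cos 3x
E_alpha D f = -(8/5)cos x - (6/5)sin x + (42/25)cos 2x + (144/25)sin 2x - (117/25)cos 3x - (44/25)sin 3x
D E_alpha D f = -(6/5)cos x + (8/5)sin x + (288/25)cos 2x - (84/25)sin 2x - (132/25)cos 3x + (351/25)sin 3x
(D + D D + D E_alpha D) f = -(16/5)cos x - (2/5)sin x + (138/25)cos 2x + (216/25)sin 2x - (7/25)cos 3x - (24/25)sin 3x

the result is g(x) = -(16/5)cos x - (2/5)sin x + (138/25)cos 2x + (216/25)sin 2x - (7/25)cos 3x - (24/25)sin 3x


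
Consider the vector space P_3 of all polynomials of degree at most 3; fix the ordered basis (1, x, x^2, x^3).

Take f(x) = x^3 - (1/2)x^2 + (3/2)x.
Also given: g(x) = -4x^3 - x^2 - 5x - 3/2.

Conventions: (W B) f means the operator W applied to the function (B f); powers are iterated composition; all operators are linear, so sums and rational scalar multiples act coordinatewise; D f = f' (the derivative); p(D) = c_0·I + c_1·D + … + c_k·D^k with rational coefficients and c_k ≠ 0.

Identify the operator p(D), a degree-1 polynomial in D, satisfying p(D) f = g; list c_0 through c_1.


D^0 f = x^3 - (1/2)x^2 + (3/2)x
D^1 f = 3x^2 - x + 3/2
matching coefficients of g against c_0 f + c_1 Df + … from the top degree down determines the c_i
solution: c_0 = -4, c_1 = -1

p(D) = -4·I − D, i.e. c_0 = -4, c_1 = -1


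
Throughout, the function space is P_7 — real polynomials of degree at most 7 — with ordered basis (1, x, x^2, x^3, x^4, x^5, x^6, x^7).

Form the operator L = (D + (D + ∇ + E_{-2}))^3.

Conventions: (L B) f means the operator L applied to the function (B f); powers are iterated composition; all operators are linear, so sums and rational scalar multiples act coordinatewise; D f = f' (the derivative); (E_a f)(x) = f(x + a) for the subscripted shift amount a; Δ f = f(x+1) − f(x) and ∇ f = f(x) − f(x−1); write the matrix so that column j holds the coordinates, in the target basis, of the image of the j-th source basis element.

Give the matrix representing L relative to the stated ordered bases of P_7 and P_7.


image of 1: 1
image of x: x + 3
image of x^2: x^2 + 6x + 15
image of x^3: x^3 + 9x^2 + 45x + 39
image of x^4: x^4 + 12x^3 + 90x^2 + 156x + 147
image of x^5: x^5 + 15x^4 + 150x^3 + 390x^2 + 735x - 513
image of x^6: x^6 + 18x^5 + 225x^4 + 780x^3 + 2205x^2 - 3078x + 2283
image of x^7: x^7 + 21x^6 + 315x^5 + 1365x^4 + 5145x^3 - 10773x^2 + 15981x - 26169
each image's coordinates form column j of the matrix

the matrix is [[1, 3, 15, 39, 147, -513, 2283, -26169]; [0, 1, 6, 45, 156, 735, -3078, 15981]; [0, 0, 1, 9, 90, 390, 2205, -10773]; [0, 0, 0, 1, 12, 150, 780, 5145]; [0, 0, 0, 0, 1, 15, 225, 1365]; [0, 0, 0, 0, 0, 1, 18, 315]; [0, 0, 0, 0, 0, 0, 1, 21]; [0, 0, 0, 0, 0, 0, 0, 1]] (rows listed top to bottom)


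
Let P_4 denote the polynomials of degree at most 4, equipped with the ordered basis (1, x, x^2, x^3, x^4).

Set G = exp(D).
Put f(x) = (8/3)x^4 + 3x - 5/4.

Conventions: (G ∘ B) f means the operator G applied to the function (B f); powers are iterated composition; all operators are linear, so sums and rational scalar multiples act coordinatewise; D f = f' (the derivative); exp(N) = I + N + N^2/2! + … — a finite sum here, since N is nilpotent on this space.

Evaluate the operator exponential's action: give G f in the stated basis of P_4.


order-1 term: (32/3)x^3 + 3
order-2 term: 16x^2
order-3 term: (32/3)x
order-4 term: 8/3
the series for exp(D) f terminates at order 4
exp(D) f = (8/3)x^4 + (32/3)x^3 + 16x^2 + (41/3)x + 53/12

the image equals g(x) = (8/3)x^4 + (32/3)x^3 + 16x^2 + (41/3)x + 53/12


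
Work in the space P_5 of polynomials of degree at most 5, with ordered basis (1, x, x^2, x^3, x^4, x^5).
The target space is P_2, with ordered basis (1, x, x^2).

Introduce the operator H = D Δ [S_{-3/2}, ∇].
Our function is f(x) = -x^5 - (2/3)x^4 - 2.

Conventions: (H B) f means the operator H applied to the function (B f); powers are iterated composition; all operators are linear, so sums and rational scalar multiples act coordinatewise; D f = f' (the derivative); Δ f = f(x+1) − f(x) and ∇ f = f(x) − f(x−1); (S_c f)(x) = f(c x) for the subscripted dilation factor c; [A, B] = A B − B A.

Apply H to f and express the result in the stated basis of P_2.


g(x) = -(6075/8)x^2 - (1485/4)x - 4455/16

∇ f = -5x^4 + (22/3)x^3 - 6x^2 + (7/3)x - 1/3
S_{-3/2} ∇ f = -(405/16)x^4 - (99/4)x^3 - (27/2)x^2 - (7/2)x - 1/3
S_{-3/2} f = (243/32)x^5 - (27/8)x^4 - 2
∇ S_{-3/2} f = (1215/32)x^4 - (1431/16)x^3 + (1539/16)x^2 - (1647/32)x + 351/32
[S_{-3/2}, ∇] f = -(2025/32)x^4 + (1035/16)x^3 - (1755/16)x^2 + (1535/32)x - 1085/96
Δ [S_{-3/2}, ∇] f = -(2025/8)x^3 - (1485/8)x^2 - (4455/16)x - 965/16
D Δ [S_{-3/2}, ∇] f = -(6075/8)x^2 - (1485/4)x - 4455/16


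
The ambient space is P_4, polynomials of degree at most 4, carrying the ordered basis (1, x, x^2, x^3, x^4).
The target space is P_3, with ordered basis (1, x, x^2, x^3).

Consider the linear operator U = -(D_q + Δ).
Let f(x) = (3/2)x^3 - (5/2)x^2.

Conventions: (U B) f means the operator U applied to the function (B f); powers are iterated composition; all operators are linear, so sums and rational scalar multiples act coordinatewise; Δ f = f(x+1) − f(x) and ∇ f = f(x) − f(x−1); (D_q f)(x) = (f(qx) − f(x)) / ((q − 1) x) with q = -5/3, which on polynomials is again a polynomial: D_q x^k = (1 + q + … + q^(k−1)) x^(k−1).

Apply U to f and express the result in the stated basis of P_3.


the result is g(x) = -(23/3)x^2 - (7/6)x + 1

D_q f = (19/6)x^2 + (5/3)x
Δ f = (9/2)x^2 - (1/2)x - 1
(D_q + Δ) f = (23/3)x^2 + (7/6)x - 1
(-(D_q + Δ)) f = -(23/3)x^2 - (7/6)x + 1


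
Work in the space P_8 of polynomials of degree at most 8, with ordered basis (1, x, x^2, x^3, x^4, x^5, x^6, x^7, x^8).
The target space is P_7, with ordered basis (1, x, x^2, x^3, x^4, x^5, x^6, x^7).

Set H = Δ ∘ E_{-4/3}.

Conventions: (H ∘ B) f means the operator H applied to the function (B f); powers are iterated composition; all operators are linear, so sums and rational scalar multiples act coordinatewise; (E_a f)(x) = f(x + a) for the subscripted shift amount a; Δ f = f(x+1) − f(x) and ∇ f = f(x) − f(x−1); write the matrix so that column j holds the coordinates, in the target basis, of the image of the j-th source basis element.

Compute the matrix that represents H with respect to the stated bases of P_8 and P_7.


the matrix is [[0, 1, -5/3, 7/3, -85/27, 341/81, -455/81, 5461/729, -21845/2187]; [0, 0, 2, -5, 28/3, -425/27, 682/27, -3185/81, 43688/729]; [0, 0, 0, 3, -10, 70/3, -425/9, 2387/27, -12740/81]; [0, 0, 0, 0, 4, -50/3, 140/3, -2975/27, 19096/81]; [0, 0, 0, 0, 0, 5, -25, 245/3, -5950/27]; [0, 0, 0, 0, 0, 0, 6, -35, 392/3]; [0, 0, 0, 0, 0, 0, 0, 7, -140/3]; [0, 0, 0, 0, 0, 0, 0, 0, 8]] (rows listed top to bottom)

image of 1: 0
image of x: 1
image of x^2: 2x - 5/3
image of x^3: 3x^2 - 5x + 7/3
image of x^4: 4x^3 - 10x^2 + (28/3)x - 85/27
image of x^5: 5x^4 - (50/3)x^3 + (70/3)x^2 - (425/27)x + 341/81
image of x^6: 6x^5 - 25x^4 + (140/3)x^3 - (425/9)x^2 + (682/27)x - 455/81
image of x^7: 7x^6 - 35x^5 + (245/3)x^4 - (2975/27)x^3 + (2387/27)x^2 - (3185/81)x + 5461/729
image of x^8: 8x^7 - (140/3)x^6 + (392/3)x^5 - (5950/27)x^4 + (19096/81)x^3 - (12740/81)x^2 + (43688/729)x - 21845/2187
each image's coordinates form column j of the matrix


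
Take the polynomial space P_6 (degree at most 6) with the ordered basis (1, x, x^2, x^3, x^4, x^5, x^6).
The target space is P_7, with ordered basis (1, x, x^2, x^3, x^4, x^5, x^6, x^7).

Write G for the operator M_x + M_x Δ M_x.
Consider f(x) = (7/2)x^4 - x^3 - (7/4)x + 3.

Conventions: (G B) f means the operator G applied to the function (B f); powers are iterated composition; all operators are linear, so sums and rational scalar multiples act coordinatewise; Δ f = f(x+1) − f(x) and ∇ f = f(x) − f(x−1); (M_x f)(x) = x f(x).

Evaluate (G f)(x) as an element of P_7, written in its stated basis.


M_x f = (7/2)x^5 - x^4 - (7/4)x^2 + 3x
M_x f = (7/2)x^5 - x^4 - (7/4)x^2 + 3x
Δ M_x f = (35/2)x^4 + 31x^3 + 29x^2 + 10x + 15/4
M_x Δ M_x f = (35/2)x^5 + 31x^4 + 29x^3 + 10x^2 + (15/4)x
(M_x + M_x Δ M_x) f = 21x^5 + 30x^4 + 29x^3 + (33/4)x^2 + (27/4)x

the image equals g(x) = 21x^5 + 30x^4 + 29x^3 + (33/4)x^2 + (27/4)x


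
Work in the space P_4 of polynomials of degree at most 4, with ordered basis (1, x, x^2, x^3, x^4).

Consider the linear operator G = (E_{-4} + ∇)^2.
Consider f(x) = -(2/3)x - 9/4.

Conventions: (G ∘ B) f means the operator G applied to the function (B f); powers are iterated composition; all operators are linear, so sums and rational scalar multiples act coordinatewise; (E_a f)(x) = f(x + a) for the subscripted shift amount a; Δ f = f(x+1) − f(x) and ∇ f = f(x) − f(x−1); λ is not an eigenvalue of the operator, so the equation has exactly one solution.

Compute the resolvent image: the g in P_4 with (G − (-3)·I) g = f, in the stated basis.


g(x) = -(1/6)x - 13/16

write g with unknown coordinates in the stated basis and equate coefficients in (G − (-3)·I) g = f
solving from the highest basis element down gives g = -(1/6)x - 13/16
check: G g = -(1/6)x + 3/16
so G g − (-3)·g = -(2/3)x - 9/4 = f ✓


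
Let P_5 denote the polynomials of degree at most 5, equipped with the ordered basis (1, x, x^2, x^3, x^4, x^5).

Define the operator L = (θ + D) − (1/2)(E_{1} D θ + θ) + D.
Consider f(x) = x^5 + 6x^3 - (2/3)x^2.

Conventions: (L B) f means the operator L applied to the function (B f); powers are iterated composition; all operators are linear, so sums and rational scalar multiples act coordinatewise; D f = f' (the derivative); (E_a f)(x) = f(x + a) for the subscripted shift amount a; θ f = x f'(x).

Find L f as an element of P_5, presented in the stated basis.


g(x) = (5/2)x^5 - (5/2)x^4 - 41x^3 - (200/3)x^2 - (316/3)x - 229/6

θ f = 5x^5 + 18x^3 - (4/3)x^2
D f = 5x^4 + 18x^2 - (4/3)x
(θ + D) f = 5x^5 + 5x^4 + 18x^3 + (50/3)x^2 - (4/3)x
θ f = 5x^5 + 18x^3 - (4/3)x^2
D θ f = 25x^4 + 54x^2 - (8/3)x
E_{1} D θ f = 25x^4 + 100x^3 + 204x^2 + (616/3)x + 229/3
θ f = 5x^5 + 18x^3 - (4/3)x^2
(E_{1} D θ + θ) f = 5x^5 + 25x^4 + 118x^3 + (608/3)x^2 + (616/3)x + 229/3
(-(1/2)(E_{1} D θ + θ)) f = -(5/2)x^5 - (25/2)x^4 - 59x^3 - (304/3)x^2 - (308/3)x - 229/6
D f = 5x^4 + 18x^2 - (4/3)x
((θ + D) − (1/2)(E_{1} D θ + θ) + D) f = (5/2)x^5 - (5/2)x^4 - 41x^3 - (200/3)x^2 - (316/3)x - 229/6


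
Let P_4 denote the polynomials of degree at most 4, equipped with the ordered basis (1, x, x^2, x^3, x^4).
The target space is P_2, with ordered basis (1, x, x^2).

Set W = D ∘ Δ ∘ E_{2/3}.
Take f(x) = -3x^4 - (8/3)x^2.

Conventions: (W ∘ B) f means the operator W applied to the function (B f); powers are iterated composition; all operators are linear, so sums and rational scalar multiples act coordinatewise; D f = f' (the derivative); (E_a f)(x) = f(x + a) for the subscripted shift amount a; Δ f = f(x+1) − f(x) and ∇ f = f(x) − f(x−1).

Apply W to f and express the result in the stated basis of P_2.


the result is g(x) = -36x^2 - 84x - 172/3

E_{2/3} f = -3x^4 - 8x^3 - (32/3)x^2 - (64/9)x - 16/9
Δ E_{2/3} f = -12x^3 - 42x^2 - (172/3)x - 259/9
D Δ E_{2/3} f = -36x^2 - 84x - 172/3


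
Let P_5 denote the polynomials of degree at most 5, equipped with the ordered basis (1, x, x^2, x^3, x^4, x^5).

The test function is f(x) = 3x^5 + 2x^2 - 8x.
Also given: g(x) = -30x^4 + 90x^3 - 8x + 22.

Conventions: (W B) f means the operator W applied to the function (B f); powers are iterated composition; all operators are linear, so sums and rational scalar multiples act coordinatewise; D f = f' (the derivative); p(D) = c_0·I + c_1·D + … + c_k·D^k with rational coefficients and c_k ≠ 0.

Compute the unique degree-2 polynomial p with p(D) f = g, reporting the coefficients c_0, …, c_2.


D^0 f = 3x^5 + 2x^2 - 8x
D^1 f = 15x^4 + 4x - 8
D^2 f = 60x^3 + 4
matching coefficients of g against c_0 f + c_1 Df + … from the top degree down determines the c_i
solution: c_0 = 0, c_1 = -2, c_2 = 3/2

c_0 = 0, c_1 = -2, c_2 = 3/2


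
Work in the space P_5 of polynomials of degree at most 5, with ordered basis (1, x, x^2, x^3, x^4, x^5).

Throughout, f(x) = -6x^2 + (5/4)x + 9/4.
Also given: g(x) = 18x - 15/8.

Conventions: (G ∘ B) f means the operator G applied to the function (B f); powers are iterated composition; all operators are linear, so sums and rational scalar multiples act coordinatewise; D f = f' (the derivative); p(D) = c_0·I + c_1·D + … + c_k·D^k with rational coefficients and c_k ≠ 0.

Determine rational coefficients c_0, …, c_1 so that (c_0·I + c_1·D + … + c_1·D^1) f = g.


D^0 f = -6x^2 + (5/4)x + 9/4
D^1 f = -12x + 5/4
matching coefficients of g against c_0 f + c_1 Df + … from the top degree down determines the c_i
solution: c_0 = 0, c_1 = -3/2

c_0 = 0, c_1 = -3/2


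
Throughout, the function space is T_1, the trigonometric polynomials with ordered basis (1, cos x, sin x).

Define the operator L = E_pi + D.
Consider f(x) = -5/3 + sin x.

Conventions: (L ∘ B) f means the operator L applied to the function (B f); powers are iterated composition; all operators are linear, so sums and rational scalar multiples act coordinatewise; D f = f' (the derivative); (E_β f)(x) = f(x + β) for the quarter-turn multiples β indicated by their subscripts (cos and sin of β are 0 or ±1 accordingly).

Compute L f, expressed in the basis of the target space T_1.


the image equals g(x) = -5/3 + cos x - sin x

E_pi f = -5/3 - sin x
D f = cos x
(E_pi + D) f = -5/3 + cos x - sin x


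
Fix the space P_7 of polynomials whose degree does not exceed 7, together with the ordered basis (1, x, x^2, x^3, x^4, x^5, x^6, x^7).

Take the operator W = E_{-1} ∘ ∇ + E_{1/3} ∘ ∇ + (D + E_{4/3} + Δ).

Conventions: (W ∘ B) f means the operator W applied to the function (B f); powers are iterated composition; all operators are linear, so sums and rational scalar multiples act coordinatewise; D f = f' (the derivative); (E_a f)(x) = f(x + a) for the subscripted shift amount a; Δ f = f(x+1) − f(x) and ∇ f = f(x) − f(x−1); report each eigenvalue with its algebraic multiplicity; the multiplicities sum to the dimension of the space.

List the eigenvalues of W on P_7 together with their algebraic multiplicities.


λ = 1 (multiplicity 8)

image of 1: 1
image of x: x + 16/3
image of x^2: x^2 + (32/3)x - 5/9
image of x^3: x^3 + 16x^2 - (5/3)x + 289/27
image of x^4: x^4 + (64/3)x^3 - (10/3)x^2 + (1156/27)x - 893/81
image of x^5: x^5 + (80/3)x^4 - (50/9)x^3 + (2890/27)x^2 - (4465/81)x + 8833/243
image of x^6: x^6 + 32x^5 - (25/3)x^4 + (5780/27)x^3 - (4465/27)x^2 + (17666/81)x - 41165/729
image of x^7: x^7 + (112/3)x^6 - (35/3)x^5 + (10115/27)x^4 - (31255/81)x^3 + (61831/81)x^2 - (288155/729)x + 296449/2187
the matrix is upper triangular; its diagonal is (1, 1, 1, 1, 1, 1, 1, 1)
for a triangular matrix the eigenvalues are the diagonal entries, with algebraic multiplicity their repetition count


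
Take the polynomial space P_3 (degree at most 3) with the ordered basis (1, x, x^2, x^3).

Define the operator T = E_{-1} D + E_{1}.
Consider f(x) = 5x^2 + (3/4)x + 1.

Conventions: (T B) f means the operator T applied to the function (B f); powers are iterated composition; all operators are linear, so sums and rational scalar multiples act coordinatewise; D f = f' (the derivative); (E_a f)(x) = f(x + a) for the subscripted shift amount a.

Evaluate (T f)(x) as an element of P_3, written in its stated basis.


the result is g(x) = 5x^2 + (83/4)x - 5/2

D f = 10x + 3/4
E_{-1} D f = 10x - 37/4
E_{1} f = 5x^2 + (43/4)x + 27/4
(E_{-1} D + E_{1}) f = 5x^2 + (83/4)x - 5/2


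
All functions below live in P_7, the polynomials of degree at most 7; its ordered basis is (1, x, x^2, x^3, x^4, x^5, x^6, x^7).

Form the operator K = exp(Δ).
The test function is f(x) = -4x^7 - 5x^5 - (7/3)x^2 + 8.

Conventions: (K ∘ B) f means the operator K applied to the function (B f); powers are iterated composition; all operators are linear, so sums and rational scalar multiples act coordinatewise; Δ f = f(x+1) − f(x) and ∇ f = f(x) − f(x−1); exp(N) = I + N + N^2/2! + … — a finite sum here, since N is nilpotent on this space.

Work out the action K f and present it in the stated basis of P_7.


order-1 term: -28x^6 - 84x^5 - 165x^4 - 190x^3 - 134x^2 - (173/3)x - 34/3
order-2 term: -84x^5 - 420x^4 - 1030x^3 - 1410x^2 - 1043x - 988/3
order-3 term: -140x^4 - 840x^3 - 2150x^2 - 2670x - 1329
order-4 term: -140x^3 - 840x^2 - 1845x - 1450
order-5 term: -84x^2 - 420x - 565
order-6 term: -28x - 84
order-7 term: -4
the series for exp(Δ) f terminates at order 7
exp(Δ) f = -4x^7 - 28x^6 - 173x^5 - 725x^4 - 2200x^3 - (13861/3)x^2 - (18191/3)x - 11294/3

the result is g(x) = -4x^7 - 28x^6 - 173x^5 - 725x^4 - 2200x^3 - (13861/3)x^2 - (18191/3)x - 11294/3


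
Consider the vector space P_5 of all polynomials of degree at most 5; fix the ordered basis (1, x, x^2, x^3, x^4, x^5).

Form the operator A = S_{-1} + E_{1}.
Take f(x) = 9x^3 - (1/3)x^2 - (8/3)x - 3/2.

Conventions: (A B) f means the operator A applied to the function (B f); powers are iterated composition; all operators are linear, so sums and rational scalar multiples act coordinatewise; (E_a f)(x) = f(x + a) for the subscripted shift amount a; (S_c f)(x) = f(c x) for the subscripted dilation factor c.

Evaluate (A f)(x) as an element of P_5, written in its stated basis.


g(x) = (79/3)x^2 + (79/3)x + 3

S_{-1} f = -9x^3 - (1/3)x^2 + (8/3)x - 3/2
E_{1} f = 9x^3 + (80/3)x^2 + (71/3)x + 9/2
(S_{-1} + E_{1}) f = (79/3)x^2 + (79/3)x + 3


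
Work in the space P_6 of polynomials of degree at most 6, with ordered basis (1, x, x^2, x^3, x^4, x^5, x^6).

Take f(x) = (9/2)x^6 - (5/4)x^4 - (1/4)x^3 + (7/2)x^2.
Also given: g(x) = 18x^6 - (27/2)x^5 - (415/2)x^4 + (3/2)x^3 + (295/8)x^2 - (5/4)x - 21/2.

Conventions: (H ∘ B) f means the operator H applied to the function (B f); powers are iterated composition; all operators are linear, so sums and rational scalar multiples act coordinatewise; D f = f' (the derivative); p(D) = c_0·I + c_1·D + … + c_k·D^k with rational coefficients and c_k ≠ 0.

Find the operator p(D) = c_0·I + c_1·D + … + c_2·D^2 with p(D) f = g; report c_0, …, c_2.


p(D) = 4·I − (1/2)·D − (3/2)·D^2, i.e. c_0 = 4, c_1 = -1/2, c_2 = -3/2

D^0 f = (9/2)x^6 - (5/4)x^4 - (1/4)x^3 + (7/2)x^2
D^1 f = 27x^5 - 5x^3 - (3/4)x^2 + 7x
D^2 f = 135x^4 - 15x^2 - (3/2)x + 7
matching coefficients of g against c_0 f + c_1 Df + … from the top degree down determines the c_i
solution: c_0 = 4, c_1 = -1/2, c_2 = -3/2


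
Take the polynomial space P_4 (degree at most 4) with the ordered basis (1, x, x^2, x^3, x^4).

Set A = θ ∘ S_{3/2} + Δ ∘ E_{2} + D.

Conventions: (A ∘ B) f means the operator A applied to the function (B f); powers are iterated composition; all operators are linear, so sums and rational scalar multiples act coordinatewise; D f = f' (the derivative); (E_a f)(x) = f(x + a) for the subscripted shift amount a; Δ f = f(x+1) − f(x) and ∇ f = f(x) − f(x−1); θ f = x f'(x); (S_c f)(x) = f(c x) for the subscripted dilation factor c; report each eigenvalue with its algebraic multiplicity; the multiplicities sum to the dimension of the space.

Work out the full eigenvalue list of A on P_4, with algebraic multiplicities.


λ = 0 (multiplicity 1), λ = 3/2 (multiplicity 1), λ = 9/2 (multiplicity 1), λ = 81/8 (multiplicity 1), λ = 81/4 (multiplicity 1)

image of 1: 0
image of x: (3/2)x + 2
image of x^2: (9/2)x^2 + 4x + 5
image of x^3: (81/8)x^3 + 6x^2 + 15x + 19
image of x^4: (81/4)x^4 + 8x^3 + 30x^2 + 76x + 65
the matrix is upper triangular; its diagonal is (0, 3/2, 9/2, 81/8, 81/4)
for a triangular matrix the eigenvalues are the diagonal entries, with algebraic multiplicity their repetition count


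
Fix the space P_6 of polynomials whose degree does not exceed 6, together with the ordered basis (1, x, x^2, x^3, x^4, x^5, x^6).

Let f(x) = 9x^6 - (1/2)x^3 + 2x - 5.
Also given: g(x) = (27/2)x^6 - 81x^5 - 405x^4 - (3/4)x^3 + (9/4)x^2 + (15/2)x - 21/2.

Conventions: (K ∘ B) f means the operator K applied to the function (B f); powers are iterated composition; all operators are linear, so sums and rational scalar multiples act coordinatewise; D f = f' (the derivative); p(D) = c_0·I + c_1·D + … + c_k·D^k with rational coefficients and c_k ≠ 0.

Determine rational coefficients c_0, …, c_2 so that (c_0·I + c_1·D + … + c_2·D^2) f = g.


D^0 f = 9x^6 - (1/2)x^3 + 2x - 5
D^1 f = 54x^5 - (3/2)x^2 + 2
D^2 f = 270x^4 - 3x
matching coefficients of g against c_0 f + c_1 Df + … from the top degree down determines the c_i
solution: c_0 = 3/2, c_1 = -3/2, c_2 = -3/2

p(D) = (3/2)·I − (3/2)·D − (3/2)·D^2, i.e. c_0 = 3/2, c_1 = -3/2, c_2 = -3/2


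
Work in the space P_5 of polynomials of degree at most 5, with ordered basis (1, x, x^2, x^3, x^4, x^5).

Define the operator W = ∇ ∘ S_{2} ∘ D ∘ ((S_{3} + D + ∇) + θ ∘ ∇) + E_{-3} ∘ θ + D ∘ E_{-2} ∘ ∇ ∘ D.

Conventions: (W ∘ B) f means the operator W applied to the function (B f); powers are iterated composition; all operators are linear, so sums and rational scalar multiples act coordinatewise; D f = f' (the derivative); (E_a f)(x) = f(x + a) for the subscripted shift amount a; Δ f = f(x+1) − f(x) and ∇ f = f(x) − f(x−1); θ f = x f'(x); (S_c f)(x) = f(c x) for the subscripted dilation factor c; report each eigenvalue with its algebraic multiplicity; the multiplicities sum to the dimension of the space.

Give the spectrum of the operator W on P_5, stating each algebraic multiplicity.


image of 1: 0
image of x: x - 3
image of x^2: 2x^2 - 12x + 54
image of x^3: 3x^3 - 27x^2 + 729x - 351
image of x^4: 4x^4 - 48x^3 + 7992x^2 - 7704x + 2544
image of x^5: 5x^5 - 75x^4 + 78210x^3 - 115050x^2 + 75645x - 18715
the matrix is upper triangular; its diagonal is (0, 1, 2, 3, 4, 5)
for a triangular matrix the eigenvalues are the diagonal entries, with algebraic multiplicity their repetition count

λ = 0 (multiplicity 1), λ = 1 (multiplicity 1), λ = 2 (multiplicity 1), λ = 3 (multiplicity 1), λ = 4 (multiplicity 1), λ = 5 (multiplicity 1)


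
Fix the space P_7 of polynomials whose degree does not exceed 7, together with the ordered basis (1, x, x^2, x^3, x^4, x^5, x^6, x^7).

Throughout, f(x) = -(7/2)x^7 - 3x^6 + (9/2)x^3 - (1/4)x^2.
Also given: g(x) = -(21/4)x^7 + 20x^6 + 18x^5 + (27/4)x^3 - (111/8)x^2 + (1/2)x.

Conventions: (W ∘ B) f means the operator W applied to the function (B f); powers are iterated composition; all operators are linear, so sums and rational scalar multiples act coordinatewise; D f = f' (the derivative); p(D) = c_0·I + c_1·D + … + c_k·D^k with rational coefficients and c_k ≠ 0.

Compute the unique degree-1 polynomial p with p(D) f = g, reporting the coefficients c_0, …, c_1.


D^0 f = -(7/2)x^7 - 3x^6 + (9/2)x^3 - (1/4)x^2
D^1 f = -(49/2)x^6 - 18x^5 + (27/2)x^2 - (1/2)x
matching coefficients of g against c_0 f + c_1 Df + … from the top degree down determines the c_i
solution: c_0 = 3/2, c_1 = -1

c_0 = 3/2, c_1 = -1


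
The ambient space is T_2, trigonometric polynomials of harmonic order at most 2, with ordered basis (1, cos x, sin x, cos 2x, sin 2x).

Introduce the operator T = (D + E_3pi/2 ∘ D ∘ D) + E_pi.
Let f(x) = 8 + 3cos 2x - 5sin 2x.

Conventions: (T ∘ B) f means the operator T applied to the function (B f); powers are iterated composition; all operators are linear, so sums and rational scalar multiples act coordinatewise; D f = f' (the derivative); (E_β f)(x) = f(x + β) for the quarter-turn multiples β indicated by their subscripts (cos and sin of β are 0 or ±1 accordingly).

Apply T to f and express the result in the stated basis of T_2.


D f = -10cos 2x - 6sin 2x
D f = -10cos 2x - 6sin 2x
D D f = -12cos 2x + 20sin 2x
E_3pi/2 D D f = 12cos 2x - 20sin 2x
(D + E_3pi/2 ∘ D ∘ D) f = 2cos 2x - 26sin 2x
E_pi f = 8 + 3cos 2x - 5sin 2x
((D + E_3pi/2 ∘ D ∘ D) + E_pi) f = 8 + 5cos 2x - 31sin 2x

the result is g(x) = 8 + 5cos 2x - 31sin 2x


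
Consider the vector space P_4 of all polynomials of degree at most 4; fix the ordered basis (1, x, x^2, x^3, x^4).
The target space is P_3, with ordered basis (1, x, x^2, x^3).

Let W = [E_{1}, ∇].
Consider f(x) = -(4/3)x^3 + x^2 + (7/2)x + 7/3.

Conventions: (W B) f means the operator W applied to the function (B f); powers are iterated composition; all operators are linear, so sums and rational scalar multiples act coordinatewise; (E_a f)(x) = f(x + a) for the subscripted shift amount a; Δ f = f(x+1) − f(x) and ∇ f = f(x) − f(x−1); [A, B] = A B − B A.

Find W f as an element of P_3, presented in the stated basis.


∇ f = -4x^2 + 6x + 7/6
E_{1} ∇ f = -4x^2 - 2x + 19/6
E_{1} f = -(4/3)x^3 - 3x^2 + (3/2)x + 11/2
∇ E_{1} f = -4x^2 - 2x + 19/6
[E_{1}, ∇] f = 0

g(x) = 0


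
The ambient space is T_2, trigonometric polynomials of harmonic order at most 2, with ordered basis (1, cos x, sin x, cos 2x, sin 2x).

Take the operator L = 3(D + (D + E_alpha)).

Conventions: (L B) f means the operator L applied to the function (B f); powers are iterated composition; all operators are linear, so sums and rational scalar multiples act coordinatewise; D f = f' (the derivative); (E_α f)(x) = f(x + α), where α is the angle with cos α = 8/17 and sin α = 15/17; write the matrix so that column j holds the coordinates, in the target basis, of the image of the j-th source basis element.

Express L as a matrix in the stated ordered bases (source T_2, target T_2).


image of 1: 3
image of cos x: (24/17)cos x - (147/17)sin x
image of sin x: (147/17)cos x + (24/17)sin x
image of cos 2x: -(483/289)cos 2x - (4188/289)sin 2x
image of sin 2x: (4188/289)cos 2x - (483/289)sin 2x
each image's coordinates form column j of the matrix

the matrix is [[3, 0, 0, 0, 0]; [0, 24/17, 147/17, 0, 0]; [0, -147/17, 24/17, 0, 0]; [0, 0, 0, -483/289, 4188/289]; [0, 0, 0, -4188/289, -483/289]] (rows listed top to bottom)


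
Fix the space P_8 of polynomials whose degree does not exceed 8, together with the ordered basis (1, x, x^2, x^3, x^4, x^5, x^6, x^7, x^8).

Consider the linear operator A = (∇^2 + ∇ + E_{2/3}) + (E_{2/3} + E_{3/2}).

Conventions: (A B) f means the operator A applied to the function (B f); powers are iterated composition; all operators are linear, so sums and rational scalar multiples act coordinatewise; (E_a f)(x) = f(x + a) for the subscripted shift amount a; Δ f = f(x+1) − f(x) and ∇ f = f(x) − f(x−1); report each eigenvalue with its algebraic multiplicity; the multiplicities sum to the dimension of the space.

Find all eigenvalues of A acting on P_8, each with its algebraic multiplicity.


λ = 3 (multiplicity 9)

image of 1: 3
image of x: 3x + 23/6
image of x^2: 3x^2 + (23/3)x + 149/36
image of x^3: 3x^3 + (23/2)x^2 + (149/12)x - 223/216
image of x^4: 3x^4 + (46/3)x^3 + (149/6)x^2 - (223/54)x + 23921/1296
image of x^5: 3x^5 + (115/6)x^4 + (745/18)x^3 - (1115/108)x^2 + (119605/1296)x - 164407/7776
image of x^6: 3x^6 + 23x^5 + (745/12)x^4 - (1115/54)x^3 + (119605/432)x^2 - (164407/1296)x + 3385649/46656
image of x^7: 3x^7 + (161/6)x^6 + (1043/12)x^5 - (7805/216)x^4 + (837235/1296)x^3 - (1150849/2592)x^2 + (23699543/46656)x - 30176263/279936
image of x^8: 3x^8 + (92/3)x^7 + (1043/9)x^6 - (1561/27)x^5 + (837235/648)x^4 - (1150849/972)x^3 + (23699543/11664)x^2 - (30176263/34992)x + 468120641/1679616
the matrix is upper triangular; its diagonal is (3, 3, 3, 3, 3, 3, 3, 3, 3)
for a triangular matrix the eigenvalues are the diagonal entries, with algebraic multiplicity their repetition count


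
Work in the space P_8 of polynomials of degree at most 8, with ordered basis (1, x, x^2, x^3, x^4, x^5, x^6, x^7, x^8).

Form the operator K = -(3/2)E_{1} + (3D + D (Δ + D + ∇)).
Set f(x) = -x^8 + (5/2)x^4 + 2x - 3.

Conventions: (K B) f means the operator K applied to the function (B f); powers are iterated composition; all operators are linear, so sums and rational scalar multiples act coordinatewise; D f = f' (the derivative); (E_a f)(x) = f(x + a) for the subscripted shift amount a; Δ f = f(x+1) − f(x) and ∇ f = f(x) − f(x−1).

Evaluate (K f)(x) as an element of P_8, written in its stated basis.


g(x) = (3/2)x^8 - 12x^7 - 126x^6 + 84x^5 - (1835/4)x^4 + 99x^3 - (453/2)x^2 - 6x + 37/4

E_{1} f = -x^8 - 8x^7 - 28x^6 - 56x^5 - (135/2)x^4 - 46x^3 - 13x^2 + 4x + 1/2
(-(3/2)E_{1}) f = (3/2)x^8 + 12x^7 + 42x^6 + 84x^5 + (405/4)x^4 + 69x^3 + (39/2)x^2 - 6x - 3/4
D f = -8x^7 + 10x^3 + 2
(3D) f = -24x^7 + 30x^3 + 6
Δ f = -8x^7 - 28x^6 - 56x^5 - 70x^4 - 46x^3 - 13x^2 + 2x + 7/2
D f = -8x^7 + 10x^3 + 2
∇ f = -8x^7 + 28x^6 - 56x^5 + 70x^4 - 46x^3 + 13x^2 + 2x + 1/2
(Δ + D + ∇) f = -24x^7 - 112x^5 - 82x^3 + 4x + 6
D (Δ + D + ∇) f = -168x^6 - 560x^4 - 246x^2 + 4
(3D + D (Δ + D + ∇)) f = -24x^7 - 168x^6 - 560x^4 + 30x^3 - 246x^2 + 10
(-(3/2)E_{1} + (3D + D (Δ + D + ∇))) f = (3/2)x^8 - 12x^7 - 126x^6 + 84x^5 - (1835/4)x^4 + 99x^3 - (453/2)x^2 - 6x + 37/4


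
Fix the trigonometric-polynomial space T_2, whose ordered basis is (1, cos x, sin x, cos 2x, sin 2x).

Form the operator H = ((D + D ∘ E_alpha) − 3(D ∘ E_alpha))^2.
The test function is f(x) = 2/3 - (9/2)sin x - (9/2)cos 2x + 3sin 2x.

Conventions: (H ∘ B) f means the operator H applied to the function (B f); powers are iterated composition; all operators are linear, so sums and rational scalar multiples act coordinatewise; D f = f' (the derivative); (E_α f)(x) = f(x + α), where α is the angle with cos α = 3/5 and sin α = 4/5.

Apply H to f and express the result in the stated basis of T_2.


D f = -(9/2)cos x + 6cos 2x + 9sin 2x
E_alpha f = 2/3 - (18/5)cos x - (27/10)sin x + (207/50)cos 2x + (87/25)sin 2x
D E_alpha f = -(27/10)cos x + (18/5)sin x + (174/25)cos 2x - (207/25)sin 2x
(D + D ∘ E_alpha) f = -(36/5)cos x + (18/5)sin x + (324/25)cos 2x + (18/25)sin 2x
E_alpha f = 2/3 - (18/5)cos x - (27/10)sin x + (207/50)cos 2x + (87/25)sin 2x
D E_alpha f = -(27/10)cos x + (18/5)sin x + (174/25)cos 2x - (207/25)sin 2x
(-3(D ∘ E_alpha)) f = (81/10)cos x - (54/5)sin x - (522/25)cos 2x + (621/25)sin 2x
((D + D ∘ E_alpha) − 3(D ∘ E_alpha)) f = (9/10)cos x - (36/5)sin x - (198/25)cos 2x + (639/25)sin 2x
D ((D + D ∘ E_alpha) − 3(D ∘ E_alpha)) f = -(36/5)cos x - (9/10)sin x + (1278/25)cos 2x + (396/25)sin 2x
E_alpha ((D + D ∘ E_alpha) − 3(D ∘ E_alpha)) f = -(261/50)cos x - (126/25)sin x + (16722/625)cos 2x + (279/625)sin 2x
D E_alpha ((D + D ∘ E_alpha) − 3(D ∘ E_alpha)) f = -(126/25)cos x + (261/50)sin x + (558/625)cos 2x - (33444/625)sin 2x
(D + D ∘ E_alpha) ((D + D ∘ E_alpha) − 3(D ∘ E_alpha)) f = -(306/25)cos x + (108/25)sin x + (32508/625)cos 2x - (23544/625)sin 2x
E_alpha ((D + D ∘ E_alpha) − 3(D ∘ E_alpha)) f = -(261/50)cos x - (126/25)sin x + (16722/625)cos 2x + (279/625)sin 2x
D E_alpha ((D + D ∘ E_alpha) − 3(D ∘ E_alpha)) f = -(126/25)cos x + (261/50)sin x + (558/625)cos 2x - (33444/625)sin 2x
(-3(D ∘ E_alpha)) ((D + D ∘ E_alpha) − 3(D ∘ E_alpha)) f = (378/25)cos x - (783/50)sin x - (1674/625)cos 2x + (100332/625)sin 2x
((D + D ∘ E_alpha) − 3(D ∘ E_alpha)) ((D + D ∘ E_alpha) − 3(D ∘ E_alpha)) f = (72/25)cos x - (567/50)sin x + (30834/625)cos 2x + (76788/625)sin 2x

the result is g(x) = (72/25)cos x - (567/50)sin x + (30834/625)cos 2x + (76788/625)sin 2x


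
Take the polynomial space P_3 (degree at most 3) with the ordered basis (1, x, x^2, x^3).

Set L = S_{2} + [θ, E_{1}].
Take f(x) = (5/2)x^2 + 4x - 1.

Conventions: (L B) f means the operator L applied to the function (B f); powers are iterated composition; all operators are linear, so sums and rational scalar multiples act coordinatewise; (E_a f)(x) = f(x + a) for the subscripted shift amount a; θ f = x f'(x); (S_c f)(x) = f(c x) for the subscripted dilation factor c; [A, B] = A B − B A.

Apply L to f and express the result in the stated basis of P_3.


the image equals g(x) = 10x^2 + 3x - 10

S_{2} f = 10x^2 + 8x - 1
E_{1} f = (5/2)x^2 + 9x + 11/2
θ E_{1} f = 5x^2 + 9x
θ f = 5x^2 + 4x
E_{1} θ f = 5x^2 + 14x + 9
[θ, E_{1}] f = -5x - 9
(S_{2} + [θ, E_{1}]) f = 10x^2 + 3x - 10


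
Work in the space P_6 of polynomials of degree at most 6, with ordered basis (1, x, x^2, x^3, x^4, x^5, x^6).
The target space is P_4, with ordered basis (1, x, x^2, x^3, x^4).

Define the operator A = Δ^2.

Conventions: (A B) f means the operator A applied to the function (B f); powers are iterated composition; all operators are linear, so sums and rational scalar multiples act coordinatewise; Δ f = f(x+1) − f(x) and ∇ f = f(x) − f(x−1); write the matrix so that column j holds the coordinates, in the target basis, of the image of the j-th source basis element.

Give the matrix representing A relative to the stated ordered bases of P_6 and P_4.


image of 1: 0
image of x: 0
image of x^2: 2
image of x^3: 6x + 6
image of x^4: 12x^2 + 24x + 14
image of x^5: 20x^3 + 60x^2 + 70x + 30
image of x^6: 30x^4 + 120x^3 + 210x^2 + 180x + 62
each image's coordinates form column j of the matrix

the matrix is [[0, 0, 2, 6, 14, 30, 62]; [0, 0, 0, 6, 24, 70, 180]; [0, 0, 0, 0, 12, 60, 210]; [0, 0, 0, 0, 0, 20, 120]; [0, 0, 0, 0, 0, 0, 30]] (rows listed top to bottom)


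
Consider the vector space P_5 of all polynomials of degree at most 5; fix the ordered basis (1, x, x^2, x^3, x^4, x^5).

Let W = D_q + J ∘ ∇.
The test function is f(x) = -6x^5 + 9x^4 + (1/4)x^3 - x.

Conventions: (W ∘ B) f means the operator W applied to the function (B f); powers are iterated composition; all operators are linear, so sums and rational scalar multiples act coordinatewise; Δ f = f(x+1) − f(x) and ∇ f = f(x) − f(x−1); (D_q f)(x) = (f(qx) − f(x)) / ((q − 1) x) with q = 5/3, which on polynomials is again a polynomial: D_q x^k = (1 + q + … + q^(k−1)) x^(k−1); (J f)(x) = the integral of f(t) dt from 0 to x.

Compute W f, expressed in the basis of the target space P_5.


D_q f = -(2882/27)x^4 + (272/3)x^3 + (49/36)x^2 - 1
∇ f = -30x^4 + 96x^3 - (453/4)x^2 + (261/4)x - 63/4
J ∇ f = -6x^5 + 24x^4 - (151/4)x^3 + (261/8)x^2 - (63/4)x
(D_q + J ∘ ∇) f = -6x^5 - (2234/27)x^4 + (635/12)x^3 + (2447/72)x^2 - (63/4)x - 1

the result is g(x) = -6x^5 - (2234/27)x^4 + (635/12)x^3 + (2447/72)x^2 - (63/4)x - 1


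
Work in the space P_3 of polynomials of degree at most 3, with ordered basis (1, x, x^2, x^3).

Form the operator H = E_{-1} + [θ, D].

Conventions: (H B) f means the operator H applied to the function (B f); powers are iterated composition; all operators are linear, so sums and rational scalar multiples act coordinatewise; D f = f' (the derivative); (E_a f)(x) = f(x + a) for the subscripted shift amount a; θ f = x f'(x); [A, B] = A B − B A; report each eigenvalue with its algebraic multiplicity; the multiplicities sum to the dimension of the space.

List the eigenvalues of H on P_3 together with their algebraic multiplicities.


image of 1: 1
image of x: x - 2
image of x^2: x^2 - 4x + 1
image of x^3: x^3 - 6x^2 + 3x - 1
the matrix is upper triangular; its diagonal is (1, 1, 1, 1)
for a triangular matrix the eigenvalues are the diagonal entries, with algebraic multiplicity their repetition count

λ = 1 (multiplicity 4)


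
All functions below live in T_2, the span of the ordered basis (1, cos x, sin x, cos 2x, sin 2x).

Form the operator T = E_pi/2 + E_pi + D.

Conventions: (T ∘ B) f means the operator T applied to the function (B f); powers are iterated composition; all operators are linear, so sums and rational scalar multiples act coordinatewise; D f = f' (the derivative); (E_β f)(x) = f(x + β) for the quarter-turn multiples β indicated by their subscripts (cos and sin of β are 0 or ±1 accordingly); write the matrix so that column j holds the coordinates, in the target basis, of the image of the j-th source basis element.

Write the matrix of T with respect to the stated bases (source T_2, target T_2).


the matrix is [[2, 0, 0, 0, 0]; [0, -1, 2, 0, 0]; [0, -2, -1, 0, 0]; [0, 0, 0, 0, 2]; [0, 0, 0, -2, 0]] (rows listed top to bottom)

image of 1: 2
image of cos x: -cos x - 2sin x
image of sin x: 2cos x - sin x
image of cos 2x: -2sin 2x
image of sin 2x: 2cos 2x
each image's coordinates form column j of the matrix


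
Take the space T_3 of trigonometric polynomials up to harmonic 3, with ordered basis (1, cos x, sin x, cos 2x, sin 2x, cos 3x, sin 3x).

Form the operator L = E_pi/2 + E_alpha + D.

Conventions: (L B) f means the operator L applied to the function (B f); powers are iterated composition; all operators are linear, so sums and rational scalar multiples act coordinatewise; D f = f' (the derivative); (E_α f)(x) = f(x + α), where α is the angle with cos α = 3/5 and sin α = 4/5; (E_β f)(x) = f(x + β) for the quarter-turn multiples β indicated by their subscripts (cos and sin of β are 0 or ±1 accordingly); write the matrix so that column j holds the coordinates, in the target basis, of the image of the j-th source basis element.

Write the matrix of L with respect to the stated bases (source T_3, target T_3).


image of 1: 2
image of cos x: (3/5)cos x - (14/5)sin x
image of sin x: (14/5)cos x + (3/5)sin x
image of cos 2x: -(32/25)cos 2x - (74/25)sin 2x
image of sin 2x: (74/25)cos 2x - (32/25)sin 2x
image of cos 3x: -(117/125)cos 3x - (294/125)sin 3x
image of sin 3x: (294/125)cos 3x - (117/125)sin 3x
each image's coordinates form column j of the matrix

the matrix is [[2, 0, 0, 0, 0, 0, 0]; [0, 3/5, 14/5, 0, 0, 0, 0]; [0, -14/5, 3/5, 0, 0, 0, 0]; [0, 0, 0, -32/25, 74/25, 0, 0]; [0, 0, 0, -74/25, -32/25, 0, 0]; [0, 0, 0, 0, 0, -117/125, 294/125]; [0, 0, 0, 0, 0, -294/125, -117/125]] (rows listed top to bottom)


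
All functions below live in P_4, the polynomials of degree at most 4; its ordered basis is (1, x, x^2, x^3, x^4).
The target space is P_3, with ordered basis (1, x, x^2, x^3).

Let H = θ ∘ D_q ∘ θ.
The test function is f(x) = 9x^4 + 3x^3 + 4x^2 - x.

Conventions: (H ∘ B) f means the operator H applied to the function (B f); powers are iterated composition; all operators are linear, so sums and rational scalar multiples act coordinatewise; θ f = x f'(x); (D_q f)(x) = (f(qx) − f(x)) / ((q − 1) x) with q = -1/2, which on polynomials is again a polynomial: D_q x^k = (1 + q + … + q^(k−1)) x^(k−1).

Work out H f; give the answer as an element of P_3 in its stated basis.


θ f = 36x^4 + 9x^3 + 8x^2 - x
D_q θ f = (45/2)x^3 + (27/4)x^2 + 4x - 1
θ (D_q ∘ θ) f = (135/2)x^3 + (27/2)x^2 + 4x

the image equals g(x) = (135/2)x^3 + (27/2)x^2 + 4x
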